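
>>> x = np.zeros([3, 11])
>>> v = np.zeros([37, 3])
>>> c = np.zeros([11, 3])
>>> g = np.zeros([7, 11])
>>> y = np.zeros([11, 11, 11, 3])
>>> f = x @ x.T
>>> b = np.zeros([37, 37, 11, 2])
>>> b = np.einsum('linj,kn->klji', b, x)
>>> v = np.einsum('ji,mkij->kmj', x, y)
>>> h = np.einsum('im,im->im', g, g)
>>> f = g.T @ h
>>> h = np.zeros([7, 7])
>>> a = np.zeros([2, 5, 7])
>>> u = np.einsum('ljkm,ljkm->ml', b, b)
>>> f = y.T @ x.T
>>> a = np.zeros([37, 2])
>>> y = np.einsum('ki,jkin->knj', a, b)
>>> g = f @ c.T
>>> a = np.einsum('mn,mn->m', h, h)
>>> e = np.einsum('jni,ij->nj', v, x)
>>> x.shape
(3, 11)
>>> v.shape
(11, 11, 3)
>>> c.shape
(11, 3)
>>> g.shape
(3, 11, 11, 11)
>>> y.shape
(37, 37, 3)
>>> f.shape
(3, 11, 11, 3)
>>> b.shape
(3, 37, 2, 37)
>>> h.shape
(7, 7)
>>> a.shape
(7,)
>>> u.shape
(37, 3)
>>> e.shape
(11, 11)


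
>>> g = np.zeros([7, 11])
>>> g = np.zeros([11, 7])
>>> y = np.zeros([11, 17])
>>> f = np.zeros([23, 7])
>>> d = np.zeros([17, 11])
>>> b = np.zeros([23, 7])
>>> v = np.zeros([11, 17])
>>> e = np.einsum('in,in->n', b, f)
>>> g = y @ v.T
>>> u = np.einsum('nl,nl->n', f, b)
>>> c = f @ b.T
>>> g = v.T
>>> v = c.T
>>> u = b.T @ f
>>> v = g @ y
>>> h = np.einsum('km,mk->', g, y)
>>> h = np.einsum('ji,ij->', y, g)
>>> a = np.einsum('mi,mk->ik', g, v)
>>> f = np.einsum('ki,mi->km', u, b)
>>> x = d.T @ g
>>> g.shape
(17, 11)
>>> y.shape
(11, 17)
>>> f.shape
(7, 23)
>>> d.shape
(17, 11)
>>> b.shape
(23, 7)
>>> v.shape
(17, 17)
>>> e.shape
(7,)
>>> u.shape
(7, 7)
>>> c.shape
(23, 23)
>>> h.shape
()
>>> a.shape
(11, 17)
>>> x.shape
(11, 11)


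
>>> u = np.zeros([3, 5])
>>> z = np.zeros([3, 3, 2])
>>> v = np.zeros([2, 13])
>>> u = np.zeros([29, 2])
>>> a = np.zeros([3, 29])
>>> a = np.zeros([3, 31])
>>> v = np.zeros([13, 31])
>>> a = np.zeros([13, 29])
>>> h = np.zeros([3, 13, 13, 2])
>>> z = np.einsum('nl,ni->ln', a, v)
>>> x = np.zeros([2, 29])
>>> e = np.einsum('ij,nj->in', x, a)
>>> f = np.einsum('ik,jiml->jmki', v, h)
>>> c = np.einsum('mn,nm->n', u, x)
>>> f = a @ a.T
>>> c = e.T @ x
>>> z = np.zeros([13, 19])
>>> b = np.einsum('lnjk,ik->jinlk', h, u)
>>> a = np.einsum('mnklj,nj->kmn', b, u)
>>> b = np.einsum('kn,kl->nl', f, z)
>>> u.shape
(29, 2)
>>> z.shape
(13, 19)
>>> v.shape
(13, 31)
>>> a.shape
(13, 13, 29)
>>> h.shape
(3, 13, 13, 2)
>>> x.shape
(2, 29)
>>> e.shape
(2, 13)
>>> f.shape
(13, 13)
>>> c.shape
(13, 29)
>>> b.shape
(13, 19)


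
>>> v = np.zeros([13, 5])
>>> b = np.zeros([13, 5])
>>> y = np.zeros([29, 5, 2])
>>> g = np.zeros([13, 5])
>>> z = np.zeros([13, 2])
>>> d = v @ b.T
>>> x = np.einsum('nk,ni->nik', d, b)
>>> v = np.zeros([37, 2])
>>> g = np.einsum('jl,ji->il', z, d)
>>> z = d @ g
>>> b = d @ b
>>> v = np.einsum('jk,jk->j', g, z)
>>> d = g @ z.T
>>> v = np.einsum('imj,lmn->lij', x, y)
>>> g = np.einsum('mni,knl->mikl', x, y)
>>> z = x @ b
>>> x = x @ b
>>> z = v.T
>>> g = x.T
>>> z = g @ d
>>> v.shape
(29, 13, 13)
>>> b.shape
(13, 5)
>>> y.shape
(29, 5, 2)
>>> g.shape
(5, 5, 13)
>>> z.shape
(5, 5, 13)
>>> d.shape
(13, 13)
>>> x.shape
(13, 5, 5)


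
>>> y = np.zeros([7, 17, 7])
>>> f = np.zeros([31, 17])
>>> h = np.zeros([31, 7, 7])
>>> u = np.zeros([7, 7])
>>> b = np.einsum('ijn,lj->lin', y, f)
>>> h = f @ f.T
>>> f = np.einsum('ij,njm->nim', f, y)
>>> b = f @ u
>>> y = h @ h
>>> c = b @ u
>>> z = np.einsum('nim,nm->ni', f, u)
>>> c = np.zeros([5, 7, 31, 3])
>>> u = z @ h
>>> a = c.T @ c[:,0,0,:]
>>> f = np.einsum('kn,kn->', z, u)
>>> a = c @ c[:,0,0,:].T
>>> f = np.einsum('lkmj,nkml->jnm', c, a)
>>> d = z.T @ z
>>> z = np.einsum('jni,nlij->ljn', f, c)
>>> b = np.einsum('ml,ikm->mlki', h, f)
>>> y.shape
(31, 31)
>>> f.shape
(3, 5, 31)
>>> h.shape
(31, 31)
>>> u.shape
(7, 31)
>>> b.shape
(31, 31, 5, 3)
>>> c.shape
(5, 7, 31, 3)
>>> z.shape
(7, 3, 5)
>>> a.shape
(5, 7, 31, 5)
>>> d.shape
(31, 31)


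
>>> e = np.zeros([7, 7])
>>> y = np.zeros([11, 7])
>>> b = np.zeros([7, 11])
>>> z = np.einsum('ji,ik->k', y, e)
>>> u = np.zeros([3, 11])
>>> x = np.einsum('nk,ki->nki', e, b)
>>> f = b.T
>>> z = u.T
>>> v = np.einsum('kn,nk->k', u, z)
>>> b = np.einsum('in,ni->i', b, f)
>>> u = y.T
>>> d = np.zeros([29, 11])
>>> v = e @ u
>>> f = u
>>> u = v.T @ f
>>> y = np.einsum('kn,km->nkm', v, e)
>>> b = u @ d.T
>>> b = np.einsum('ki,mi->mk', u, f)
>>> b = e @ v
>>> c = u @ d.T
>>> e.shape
(7, 7)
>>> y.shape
(11, 7, 7)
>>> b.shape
(7, 11)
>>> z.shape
(11, 3)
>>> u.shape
(11, 11)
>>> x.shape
(7, 7, 11)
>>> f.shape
(7, 11)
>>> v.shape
(7, 11)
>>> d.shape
(29, 11)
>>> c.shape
(11, 29)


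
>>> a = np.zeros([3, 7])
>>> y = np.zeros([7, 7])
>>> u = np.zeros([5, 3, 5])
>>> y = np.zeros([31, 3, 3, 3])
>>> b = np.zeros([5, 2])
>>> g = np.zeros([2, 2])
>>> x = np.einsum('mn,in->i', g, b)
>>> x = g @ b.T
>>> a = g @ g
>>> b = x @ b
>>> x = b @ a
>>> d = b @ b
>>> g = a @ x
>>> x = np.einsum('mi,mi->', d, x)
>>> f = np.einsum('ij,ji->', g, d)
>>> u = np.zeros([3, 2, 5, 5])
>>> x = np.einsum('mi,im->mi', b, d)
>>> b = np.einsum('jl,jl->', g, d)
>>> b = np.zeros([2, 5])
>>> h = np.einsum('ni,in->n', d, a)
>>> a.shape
(2, 2)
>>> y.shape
(31, 3, 3, 3)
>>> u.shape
(3, 2, 5, 5)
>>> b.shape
(2, 5)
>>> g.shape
(2, 2)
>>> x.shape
(2, 2)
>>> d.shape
(2, 2)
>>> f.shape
()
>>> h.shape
(2,)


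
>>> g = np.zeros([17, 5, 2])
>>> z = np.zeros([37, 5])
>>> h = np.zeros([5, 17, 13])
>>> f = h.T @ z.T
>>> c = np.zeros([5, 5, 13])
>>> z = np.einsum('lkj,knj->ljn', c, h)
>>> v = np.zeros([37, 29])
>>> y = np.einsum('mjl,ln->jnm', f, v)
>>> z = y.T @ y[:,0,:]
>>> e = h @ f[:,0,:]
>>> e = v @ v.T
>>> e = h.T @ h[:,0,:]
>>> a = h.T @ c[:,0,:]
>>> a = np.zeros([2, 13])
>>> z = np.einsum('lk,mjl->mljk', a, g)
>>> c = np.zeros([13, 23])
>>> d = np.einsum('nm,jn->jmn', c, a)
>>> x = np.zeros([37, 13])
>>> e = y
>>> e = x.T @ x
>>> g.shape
(17, 5, 2)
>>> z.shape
(17, 2, 5, 13)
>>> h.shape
(5, 17, 13)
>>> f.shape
(13, 17, 37)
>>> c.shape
(13, 23)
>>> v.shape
(37, 29)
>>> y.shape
(17, 29, 13)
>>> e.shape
(13, 13)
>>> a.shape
(2, 13)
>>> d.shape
(2, 23, 13)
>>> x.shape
(37, 13)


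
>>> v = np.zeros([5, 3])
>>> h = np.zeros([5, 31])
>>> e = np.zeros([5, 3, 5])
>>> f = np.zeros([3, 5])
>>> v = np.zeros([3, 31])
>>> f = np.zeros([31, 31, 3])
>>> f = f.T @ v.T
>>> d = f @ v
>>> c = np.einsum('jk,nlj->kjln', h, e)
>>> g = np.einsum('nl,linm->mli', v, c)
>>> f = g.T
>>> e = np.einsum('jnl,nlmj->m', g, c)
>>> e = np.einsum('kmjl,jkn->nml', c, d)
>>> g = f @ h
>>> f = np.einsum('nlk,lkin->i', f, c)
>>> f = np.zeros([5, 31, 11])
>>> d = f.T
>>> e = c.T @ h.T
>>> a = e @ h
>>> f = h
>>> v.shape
(3, 31)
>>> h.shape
(5, 31)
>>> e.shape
(5, 3, 5, 5)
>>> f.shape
(5, 31)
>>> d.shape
(11, 31, 5)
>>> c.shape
(31, 5, 3, 5)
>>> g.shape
(5, 31, 31)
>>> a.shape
(5, 3, 5, 31)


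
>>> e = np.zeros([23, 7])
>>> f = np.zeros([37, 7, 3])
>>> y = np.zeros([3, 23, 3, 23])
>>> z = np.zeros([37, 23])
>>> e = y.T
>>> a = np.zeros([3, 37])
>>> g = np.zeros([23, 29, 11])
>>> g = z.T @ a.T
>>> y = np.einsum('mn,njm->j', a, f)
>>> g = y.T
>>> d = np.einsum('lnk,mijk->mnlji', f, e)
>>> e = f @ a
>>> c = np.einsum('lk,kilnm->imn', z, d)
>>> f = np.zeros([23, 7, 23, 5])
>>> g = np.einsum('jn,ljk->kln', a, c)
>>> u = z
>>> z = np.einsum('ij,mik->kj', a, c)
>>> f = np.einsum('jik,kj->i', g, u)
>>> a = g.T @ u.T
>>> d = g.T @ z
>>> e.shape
(37, 7, 37)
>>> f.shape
(7,)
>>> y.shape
(7,)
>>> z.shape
(23, 37)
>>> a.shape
(37, 7, 37)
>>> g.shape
(23, 7, 37)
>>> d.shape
(37, 7, 37)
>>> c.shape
(7, 3, 23)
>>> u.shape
(37, 23)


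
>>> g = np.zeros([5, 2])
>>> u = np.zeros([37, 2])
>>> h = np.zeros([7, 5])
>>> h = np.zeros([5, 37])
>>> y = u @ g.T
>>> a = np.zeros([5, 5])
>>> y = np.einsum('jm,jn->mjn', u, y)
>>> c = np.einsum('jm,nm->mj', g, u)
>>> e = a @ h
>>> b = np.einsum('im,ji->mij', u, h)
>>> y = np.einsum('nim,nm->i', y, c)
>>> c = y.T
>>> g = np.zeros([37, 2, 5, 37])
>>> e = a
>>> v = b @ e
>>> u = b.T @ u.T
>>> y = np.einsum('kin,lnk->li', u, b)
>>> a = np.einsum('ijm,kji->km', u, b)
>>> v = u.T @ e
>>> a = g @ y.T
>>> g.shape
(37, 2, 5, 37)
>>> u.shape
(5, 37, 37)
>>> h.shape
(5, 37)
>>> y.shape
(2, 37)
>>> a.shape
(37, 2, 5, 2)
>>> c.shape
(37,)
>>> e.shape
(5, 5)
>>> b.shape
(2, 37, 5)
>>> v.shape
(37, 37, 5)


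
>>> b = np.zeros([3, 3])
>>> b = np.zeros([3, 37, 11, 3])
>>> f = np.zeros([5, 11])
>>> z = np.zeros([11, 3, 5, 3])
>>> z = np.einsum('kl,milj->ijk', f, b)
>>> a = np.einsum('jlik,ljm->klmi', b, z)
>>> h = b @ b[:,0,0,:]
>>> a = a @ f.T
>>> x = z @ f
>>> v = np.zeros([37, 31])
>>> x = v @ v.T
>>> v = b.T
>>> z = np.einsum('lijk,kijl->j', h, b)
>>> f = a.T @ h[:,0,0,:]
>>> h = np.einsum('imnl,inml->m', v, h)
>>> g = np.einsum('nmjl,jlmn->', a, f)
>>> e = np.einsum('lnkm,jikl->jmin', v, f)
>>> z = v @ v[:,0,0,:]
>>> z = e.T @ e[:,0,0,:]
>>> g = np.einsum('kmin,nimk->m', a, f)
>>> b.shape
(3, 37, 11, 3)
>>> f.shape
(5, 5, 37, 3)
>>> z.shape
(11, 5, 3, 11)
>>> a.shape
(3, 37, 5, 5)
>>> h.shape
(11,)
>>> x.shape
(37, 37)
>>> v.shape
(3, 11, 37, 3)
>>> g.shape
(37,)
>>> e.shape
(5, 3, 5, 11)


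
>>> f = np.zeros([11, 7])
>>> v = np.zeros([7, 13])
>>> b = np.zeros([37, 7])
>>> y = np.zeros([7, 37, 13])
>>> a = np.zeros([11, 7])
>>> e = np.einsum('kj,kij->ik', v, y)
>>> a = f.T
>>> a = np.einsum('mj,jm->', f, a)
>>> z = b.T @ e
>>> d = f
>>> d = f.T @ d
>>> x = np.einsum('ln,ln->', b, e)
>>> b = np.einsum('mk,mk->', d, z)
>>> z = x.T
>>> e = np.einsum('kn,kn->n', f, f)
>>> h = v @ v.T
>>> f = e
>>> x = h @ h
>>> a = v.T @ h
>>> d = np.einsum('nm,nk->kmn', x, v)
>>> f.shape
(7,)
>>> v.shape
(7, 13)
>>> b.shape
()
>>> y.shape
(7, 37, 13)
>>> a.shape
(13, 7)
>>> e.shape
(7,)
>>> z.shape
()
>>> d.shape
(13, 7, 7)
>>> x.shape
(7, 7)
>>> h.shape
(7, 7)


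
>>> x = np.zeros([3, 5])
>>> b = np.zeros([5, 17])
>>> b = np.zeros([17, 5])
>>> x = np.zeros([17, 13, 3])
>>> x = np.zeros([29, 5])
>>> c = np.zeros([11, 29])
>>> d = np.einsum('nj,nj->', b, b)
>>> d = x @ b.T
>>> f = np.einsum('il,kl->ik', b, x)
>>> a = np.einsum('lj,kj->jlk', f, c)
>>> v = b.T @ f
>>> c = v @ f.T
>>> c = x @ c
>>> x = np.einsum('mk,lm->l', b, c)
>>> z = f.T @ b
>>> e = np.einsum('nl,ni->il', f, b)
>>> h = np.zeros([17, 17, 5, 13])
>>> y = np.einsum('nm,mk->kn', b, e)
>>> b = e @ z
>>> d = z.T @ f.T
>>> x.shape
(29,)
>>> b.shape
(5, 5)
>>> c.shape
(29, 17)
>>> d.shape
(5, 17)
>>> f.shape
(17, 29)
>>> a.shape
(29, 17, 11)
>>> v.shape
(5, 29)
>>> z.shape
(29, 5)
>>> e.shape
(5, 29)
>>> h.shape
(17, 17, 5, 13)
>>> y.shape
(29, 17)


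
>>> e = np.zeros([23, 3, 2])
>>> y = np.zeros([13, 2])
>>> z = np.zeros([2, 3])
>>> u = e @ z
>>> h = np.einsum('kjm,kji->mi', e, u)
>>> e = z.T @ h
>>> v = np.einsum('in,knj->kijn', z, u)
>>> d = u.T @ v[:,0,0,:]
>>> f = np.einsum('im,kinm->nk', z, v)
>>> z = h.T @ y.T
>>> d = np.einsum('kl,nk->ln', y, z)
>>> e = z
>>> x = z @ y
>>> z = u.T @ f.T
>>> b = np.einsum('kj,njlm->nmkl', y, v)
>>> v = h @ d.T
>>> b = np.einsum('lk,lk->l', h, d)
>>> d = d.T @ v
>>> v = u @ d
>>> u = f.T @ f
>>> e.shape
(3, 13)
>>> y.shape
(13, 2)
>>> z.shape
(3, 3, 3)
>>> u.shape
(23, 23)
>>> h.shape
(2, 3)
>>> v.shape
(23, 3, 2)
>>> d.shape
(3, 2)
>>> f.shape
(3, 23)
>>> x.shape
(3, 2)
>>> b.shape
(2,)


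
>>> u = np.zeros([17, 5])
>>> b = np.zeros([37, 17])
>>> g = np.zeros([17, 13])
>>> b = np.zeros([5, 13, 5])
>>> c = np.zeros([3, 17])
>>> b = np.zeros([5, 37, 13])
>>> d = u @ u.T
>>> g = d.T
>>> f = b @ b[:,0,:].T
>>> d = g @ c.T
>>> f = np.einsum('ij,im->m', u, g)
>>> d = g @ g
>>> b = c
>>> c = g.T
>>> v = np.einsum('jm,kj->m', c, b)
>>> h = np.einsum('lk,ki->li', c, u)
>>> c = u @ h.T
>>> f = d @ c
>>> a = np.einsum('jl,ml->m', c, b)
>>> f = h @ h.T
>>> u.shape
(17, 5)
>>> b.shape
(3, 17)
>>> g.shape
(17, 17)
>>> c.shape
(17, 17)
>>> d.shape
(17, 17)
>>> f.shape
(17, 17)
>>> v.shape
(17,)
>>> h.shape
(17, 5)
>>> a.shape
(3,)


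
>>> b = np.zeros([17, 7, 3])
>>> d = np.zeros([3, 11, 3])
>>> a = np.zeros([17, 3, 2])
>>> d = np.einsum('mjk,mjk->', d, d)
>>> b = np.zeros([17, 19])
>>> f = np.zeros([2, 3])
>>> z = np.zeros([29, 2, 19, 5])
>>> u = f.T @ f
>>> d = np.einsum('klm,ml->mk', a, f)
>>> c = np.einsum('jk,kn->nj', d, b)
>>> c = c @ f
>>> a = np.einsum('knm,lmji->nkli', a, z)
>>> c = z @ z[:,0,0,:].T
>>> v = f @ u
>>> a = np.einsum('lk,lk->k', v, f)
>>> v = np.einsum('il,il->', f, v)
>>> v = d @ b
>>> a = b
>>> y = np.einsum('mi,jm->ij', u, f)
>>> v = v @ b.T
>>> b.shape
(17, 19)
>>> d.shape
(2, 17)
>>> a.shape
(17, 19)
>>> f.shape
(2, 3)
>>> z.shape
(29, 2, 19, 5)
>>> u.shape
(3, 3)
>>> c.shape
(29, 2, 19, 29)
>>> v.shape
(2, 17)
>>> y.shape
(3, 2)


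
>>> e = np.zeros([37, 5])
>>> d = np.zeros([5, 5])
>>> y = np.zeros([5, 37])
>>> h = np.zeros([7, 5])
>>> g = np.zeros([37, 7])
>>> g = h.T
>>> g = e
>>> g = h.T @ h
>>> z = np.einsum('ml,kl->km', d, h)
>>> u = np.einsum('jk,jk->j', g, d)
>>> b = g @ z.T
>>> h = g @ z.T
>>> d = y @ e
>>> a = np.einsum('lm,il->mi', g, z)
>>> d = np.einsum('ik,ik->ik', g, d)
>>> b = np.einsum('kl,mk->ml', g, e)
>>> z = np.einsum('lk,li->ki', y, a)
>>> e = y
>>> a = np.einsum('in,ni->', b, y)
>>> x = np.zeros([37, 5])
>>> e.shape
(5, 37)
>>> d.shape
(5, 5)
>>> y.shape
(5, 37)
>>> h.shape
(5, 7)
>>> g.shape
(5, 5)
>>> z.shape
(37, 7)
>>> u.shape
(5,)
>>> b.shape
(37, 5)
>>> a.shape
()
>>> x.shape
(37, 5)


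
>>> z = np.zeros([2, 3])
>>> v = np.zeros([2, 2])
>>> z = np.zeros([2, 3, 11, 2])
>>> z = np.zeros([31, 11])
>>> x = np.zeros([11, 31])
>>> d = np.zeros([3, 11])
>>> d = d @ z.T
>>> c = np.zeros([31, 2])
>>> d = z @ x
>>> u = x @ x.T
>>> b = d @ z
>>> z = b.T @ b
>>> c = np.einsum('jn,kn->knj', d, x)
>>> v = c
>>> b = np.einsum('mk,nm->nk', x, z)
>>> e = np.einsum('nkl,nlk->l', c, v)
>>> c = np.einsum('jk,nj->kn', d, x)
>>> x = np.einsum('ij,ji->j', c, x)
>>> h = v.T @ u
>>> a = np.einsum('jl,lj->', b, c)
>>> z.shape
(11, 11)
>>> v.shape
(11, 31, 31)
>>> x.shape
(11,)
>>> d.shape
(31, 31)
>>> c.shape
(31, 11)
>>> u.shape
(11, 11)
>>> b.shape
(11, 31)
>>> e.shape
(31,)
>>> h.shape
(31, 31, 11)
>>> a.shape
()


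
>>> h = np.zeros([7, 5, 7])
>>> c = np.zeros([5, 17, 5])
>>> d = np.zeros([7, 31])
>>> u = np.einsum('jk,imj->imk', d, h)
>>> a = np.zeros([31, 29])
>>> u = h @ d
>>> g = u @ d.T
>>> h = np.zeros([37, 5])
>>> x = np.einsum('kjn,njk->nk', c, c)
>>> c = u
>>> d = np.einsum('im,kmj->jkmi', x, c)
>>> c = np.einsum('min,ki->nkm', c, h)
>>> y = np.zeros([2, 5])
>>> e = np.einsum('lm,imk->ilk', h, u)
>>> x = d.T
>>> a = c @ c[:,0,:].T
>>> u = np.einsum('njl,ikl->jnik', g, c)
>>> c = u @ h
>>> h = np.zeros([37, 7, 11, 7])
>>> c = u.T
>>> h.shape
(37, 7, 11, 7)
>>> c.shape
(37, 31, 7, 5)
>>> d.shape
(31, 7, 5, 5)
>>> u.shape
(5, 7, 31, 37)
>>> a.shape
(31, 37, 31)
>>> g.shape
(7, 5, 7)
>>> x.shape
(5, 5, 7, 31)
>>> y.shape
(2, 5)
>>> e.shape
(7, 37, 31)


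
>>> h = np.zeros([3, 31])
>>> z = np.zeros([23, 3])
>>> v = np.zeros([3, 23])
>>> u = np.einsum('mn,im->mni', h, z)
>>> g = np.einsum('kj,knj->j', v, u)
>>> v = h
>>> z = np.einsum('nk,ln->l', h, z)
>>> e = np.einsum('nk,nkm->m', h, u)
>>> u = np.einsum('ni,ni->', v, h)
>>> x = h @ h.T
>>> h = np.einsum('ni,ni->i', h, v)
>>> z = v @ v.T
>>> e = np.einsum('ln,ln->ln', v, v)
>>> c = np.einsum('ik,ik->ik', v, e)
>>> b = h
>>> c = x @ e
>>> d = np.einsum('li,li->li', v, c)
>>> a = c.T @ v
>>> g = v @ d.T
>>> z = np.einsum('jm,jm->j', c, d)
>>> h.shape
(31,)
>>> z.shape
(3,)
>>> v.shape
(3, 31)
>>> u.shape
()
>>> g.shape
(3, 3)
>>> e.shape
(3, 31)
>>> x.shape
(3, 3)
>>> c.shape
(3, 31)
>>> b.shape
(31,)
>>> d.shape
(3, 31)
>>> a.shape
(31, 31)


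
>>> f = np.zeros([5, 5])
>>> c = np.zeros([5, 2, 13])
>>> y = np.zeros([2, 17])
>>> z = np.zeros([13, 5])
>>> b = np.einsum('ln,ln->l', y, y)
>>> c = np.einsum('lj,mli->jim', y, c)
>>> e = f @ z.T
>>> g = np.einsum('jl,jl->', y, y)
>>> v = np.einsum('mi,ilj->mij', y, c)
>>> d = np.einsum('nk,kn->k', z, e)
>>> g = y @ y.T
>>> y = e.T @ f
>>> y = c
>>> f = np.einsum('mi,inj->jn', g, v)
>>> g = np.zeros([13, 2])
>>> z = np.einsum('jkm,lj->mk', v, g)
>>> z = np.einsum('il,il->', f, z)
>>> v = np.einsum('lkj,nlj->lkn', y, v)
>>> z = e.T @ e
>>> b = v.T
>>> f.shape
(5, 17)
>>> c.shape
(17, 13, 5)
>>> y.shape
(17, 13, 5)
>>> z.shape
(13, 13)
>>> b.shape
(2, 13, 17)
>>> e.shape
(5, 13)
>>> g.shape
(13, 2)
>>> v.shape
(17, 13, 2)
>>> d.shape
(5,)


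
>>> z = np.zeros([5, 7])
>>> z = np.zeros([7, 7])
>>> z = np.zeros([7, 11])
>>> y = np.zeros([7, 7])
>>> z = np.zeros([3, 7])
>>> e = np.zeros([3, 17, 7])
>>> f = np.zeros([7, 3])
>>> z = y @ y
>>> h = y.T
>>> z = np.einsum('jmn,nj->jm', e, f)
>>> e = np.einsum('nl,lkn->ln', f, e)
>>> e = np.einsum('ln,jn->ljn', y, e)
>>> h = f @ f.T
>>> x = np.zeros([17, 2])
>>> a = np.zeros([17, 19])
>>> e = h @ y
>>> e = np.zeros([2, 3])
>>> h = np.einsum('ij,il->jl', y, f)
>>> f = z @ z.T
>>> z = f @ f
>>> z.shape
(3, 3)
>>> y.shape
(7, 7)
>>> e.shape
(2, 3)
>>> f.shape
(3, 3)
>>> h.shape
(7, 3)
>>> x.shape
(17, 2)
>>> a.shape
(17, 19)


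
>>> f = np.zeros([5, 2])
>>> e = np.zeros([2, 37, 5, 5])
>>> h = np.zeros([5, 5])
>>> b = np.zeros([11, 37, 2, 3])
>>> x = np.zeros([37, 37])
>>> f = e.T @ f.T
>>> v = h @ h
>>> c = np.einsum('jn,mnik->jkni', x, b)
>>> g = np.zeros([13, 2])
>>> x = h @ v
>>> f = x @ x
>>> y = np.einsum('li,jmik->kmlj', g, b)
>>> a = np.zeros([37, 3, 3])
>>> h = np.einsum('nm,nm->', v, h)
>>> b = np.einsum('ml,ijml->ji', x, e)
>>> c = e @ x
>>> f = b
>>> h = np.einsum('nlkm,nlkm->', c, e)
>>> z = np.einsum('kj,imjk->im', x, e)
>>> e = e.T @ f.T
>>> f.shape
(37, 2)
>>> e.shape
(5, 5, 37, 37)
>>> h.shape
()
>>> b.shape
(37, 2)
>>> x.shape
(5, 5)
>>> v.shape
(5, 5)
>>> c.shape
(2, 37, 5, 5)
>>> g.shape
(13, 2)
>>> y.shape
(3, 37, 13, 11)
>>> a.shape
(37, 3, 3)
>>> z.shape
(2, 37)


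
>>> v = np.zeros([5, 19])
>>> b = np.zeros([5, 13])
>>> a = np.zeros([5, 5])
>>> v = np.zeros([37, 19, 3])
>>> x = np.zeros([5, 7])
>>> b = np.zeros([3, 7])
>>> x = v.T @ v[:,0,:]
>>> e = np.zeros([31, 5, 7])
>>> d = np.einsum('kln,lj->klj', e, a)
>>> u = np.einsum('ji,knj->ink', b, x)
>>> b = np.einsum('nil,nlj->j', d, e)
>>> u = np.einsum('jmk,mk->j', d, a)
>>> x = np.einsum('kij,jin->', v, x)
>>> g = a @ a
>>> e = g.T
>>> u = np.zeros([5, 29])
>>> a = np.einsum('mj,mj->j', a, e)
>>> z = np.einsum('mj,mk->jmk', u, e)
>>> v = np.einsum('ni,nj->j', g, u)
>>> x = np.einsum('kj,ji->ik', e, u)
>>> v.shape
(29,)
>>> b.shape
(7,)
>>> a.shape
(5,)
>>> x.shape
(29, 5)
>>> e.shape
(5, 5)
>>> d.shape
(31, 5, 5)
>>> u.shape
(5, 29)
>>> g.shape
(5, 5)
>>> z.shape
(29, 5, 5)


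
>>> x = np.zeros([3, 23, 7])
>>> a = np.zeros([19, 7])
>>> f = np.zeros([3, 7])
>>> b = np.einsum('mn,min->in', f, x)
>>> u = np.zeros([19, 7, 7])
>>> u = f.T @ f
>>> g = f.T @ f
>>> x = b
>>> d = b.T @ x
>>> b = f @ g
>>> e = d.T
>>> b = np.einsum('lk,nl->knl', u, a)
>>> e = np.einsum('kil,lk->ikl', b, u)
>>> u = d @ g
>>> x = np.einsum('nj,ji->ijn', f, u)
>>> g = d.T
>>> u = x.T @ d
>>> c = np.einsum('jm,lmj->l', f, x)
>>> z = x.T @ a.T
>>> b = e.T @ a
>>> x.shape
(7, 7, 3)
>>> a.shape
(19, 7)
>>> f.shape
(3, 7)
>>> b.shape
(7, 7, 7)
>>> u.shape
(3, 7, 7)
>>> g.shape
(7, 7)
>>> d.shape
(7, 7)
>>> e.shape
(19, 7, 7)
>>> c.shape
(7,)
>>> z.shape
(3, 7, 19)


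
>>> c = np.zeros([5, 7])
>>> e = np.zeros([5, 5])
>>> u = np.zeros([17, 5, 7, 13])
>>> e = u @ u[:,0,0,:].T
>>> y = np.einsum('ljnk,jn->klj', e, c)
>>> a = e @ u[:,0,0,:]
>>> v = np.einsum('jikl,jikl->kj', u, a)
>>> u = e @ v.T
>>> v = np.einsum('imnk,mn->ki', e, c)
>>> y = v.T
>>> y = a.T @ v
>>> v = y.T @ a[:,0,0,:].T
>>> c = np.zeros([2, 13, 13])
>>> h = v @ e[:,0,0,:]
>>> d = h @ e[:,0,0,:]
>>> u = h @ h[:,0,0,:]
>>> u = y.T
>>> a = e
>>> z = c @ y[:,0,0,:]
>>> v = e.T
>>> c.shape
(2, 13, 13)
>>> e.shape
(17, 5, 7, 17)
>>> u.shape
(17, 5, 7, 13)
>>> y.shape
(13, 7, 5, 17)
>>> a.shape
(17, 5, 7, 17)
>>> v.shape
(17, 7, 5, 17)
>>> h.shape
(17, 5, 7, 17)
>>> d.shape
(17, 5, 7, 17)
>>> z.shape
(2, 13, 17)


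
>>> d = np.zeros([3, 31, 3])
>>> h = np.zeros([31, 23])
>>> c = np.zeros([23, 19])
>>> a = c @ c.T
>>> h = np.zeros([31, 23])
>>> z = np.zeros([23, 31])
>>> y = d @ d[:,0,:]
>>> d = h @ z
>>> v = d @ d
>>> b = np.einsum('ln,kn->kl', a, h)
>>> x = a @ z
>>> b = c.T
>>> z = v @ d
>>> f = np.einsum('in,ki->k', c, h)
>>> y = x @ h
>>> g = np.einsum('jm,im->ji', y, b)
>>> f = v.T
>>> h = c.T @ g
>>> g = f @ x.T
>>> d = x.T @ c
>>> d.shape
(31, 19)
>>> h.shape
(19, 19)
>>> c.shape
(23, 19)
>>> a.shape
(23, 23)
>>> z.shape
(31, 31)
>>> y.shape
(23, 23)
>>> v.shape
(31, 31)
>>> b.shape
(19, 23)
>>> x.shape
(23, 31)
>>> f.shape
(31, 31)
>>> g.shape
(31, 23)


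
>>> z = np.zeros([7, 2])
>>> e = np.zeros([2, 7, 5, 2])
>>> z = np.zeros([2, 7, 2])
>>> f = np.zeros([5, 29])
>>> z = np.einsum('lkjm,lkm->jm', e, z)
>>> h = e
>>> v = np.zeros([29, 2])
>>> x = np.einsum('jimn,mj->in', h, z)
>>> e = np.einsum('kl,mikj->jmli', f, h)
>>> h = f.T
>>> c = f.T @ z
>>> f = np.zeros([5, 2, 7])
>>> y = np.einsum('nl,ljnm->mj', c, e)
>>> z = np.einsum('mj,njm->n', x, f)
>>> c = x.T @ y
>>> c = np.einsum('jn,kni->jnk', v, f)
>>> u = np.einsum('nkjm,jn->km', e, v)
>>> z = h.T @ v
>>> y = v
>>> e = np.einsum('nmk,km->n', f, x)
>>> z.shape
(5, 2)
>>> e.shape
(5,)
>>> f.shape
(5, 2, 7)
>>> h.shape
(29, 5)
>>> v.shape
(29, 2)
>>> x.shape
(7, 2)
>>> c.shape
(29, 2, 5)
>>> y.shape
(29, 2)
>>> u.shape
(2, 7)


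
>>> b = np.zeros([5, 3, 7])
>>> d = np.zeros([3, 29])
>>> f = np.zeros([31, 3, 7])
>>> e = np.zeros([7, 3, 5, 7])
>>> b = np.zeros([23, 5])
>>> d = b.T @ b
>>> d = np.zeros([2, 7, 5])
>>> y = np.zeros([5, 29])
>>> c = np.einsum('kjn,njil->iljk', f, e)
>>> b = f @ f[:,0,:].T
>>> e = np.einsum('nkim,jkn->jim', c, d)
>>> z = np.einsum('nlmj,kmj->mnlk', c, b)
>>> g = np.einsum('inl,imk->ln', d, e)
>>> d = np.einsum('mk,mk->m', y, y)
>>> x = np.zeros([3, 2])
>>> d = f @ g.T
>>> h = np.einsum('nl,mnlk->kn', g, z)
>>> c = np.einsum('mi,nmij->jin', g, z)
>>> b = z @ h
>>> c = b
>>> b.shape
(3, 5, 7, 5)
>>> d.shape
(31, 3, 5)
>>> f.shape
(31, 3, 7)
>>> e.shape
(2, 3, 31)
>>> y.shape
(5, 29)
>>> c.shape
(3, 5, 7, 5)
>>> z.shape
(3, 5, 7, 31)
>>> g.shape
(5, 7)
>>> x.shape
(3, 2)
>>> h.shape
(31, 5)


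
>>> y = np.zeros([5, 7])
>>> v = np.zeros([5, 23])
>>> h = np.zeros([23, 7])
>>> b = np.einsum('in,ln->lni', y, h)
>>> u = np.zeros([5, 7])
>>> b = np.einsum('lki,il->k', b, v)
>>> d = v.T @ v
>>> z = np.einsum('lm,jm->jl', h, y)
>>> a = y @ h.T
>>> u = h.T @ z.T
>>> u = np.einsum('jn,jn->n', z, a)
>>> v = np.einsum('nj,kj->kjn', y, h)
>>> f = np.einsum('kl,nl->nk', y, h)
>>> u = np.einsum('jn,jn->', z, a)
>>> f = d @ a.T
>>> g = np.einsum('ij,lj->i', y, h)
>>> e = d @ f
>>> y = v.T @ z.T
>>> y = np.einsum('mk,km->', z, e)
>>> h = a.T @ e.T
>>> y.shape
()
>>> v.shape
(23, 7, 5)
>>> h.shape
(23, 23)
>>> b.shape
(7,)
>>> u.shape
()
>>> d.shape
(23, 23)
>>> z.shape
(5, 23)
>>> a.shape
(5, 23)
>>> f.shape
(23, 5)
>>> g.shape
(5,)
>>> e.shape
(23, 5)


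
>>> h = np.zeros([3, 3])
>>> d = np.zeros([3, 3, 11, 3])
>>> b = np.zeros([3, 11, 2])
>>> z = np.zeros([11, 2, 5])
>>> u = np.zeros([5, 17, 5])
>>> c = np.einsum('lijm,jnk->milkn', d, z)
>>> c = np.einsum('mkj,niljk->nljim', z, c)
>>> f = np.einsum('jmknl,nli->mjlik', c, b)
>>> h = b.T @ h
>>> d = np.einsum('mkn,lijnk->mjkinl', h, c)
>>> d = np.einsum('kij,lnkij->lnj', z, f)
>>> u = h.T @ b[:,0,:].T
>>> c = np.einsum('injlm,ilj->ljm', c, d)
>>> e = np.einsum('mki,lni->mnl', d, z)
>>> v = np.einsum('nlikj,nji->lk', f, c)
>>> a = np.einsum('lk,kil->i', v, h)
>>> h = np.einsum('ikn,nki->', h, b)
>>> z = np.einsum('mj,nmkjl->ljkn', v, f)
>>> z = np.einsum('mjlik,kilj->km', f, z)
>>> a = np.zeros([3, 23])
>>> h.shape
()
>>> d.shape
(3, 3, 5)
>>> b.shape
(3, 11, 2)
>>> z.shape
(5, 3)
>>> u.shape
(3, 11, 3)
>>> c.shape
(3, 5, 11)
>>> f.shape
(3, 3, 11, 2, 5)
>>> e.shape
(3, 2, 11)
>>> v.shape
(3, 2)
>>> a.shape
(3, 23)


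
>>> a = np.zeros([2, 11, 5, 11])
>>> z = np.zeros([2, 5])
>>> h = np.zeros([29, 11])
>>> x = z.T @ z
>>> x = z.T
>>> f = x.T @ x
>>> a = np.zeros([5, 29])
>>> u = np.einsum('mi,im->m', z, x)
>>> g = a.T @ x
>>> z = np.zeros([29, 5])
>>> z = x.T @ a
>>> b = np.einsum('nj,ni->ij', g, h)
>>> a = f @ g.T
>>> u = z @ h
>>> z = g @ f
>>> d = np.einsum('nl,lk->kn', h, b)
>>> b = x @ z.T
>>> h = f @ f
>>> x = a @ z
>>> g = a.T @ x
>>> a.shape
(2, 29)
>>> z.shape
(29, 2)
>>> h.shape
(2, 2)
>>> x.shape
(2, 2)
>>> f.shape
(2, 2)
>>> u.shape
(2, 11)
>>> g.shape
(29, 2)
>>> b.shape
(5, 29)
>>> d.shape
(2, 29)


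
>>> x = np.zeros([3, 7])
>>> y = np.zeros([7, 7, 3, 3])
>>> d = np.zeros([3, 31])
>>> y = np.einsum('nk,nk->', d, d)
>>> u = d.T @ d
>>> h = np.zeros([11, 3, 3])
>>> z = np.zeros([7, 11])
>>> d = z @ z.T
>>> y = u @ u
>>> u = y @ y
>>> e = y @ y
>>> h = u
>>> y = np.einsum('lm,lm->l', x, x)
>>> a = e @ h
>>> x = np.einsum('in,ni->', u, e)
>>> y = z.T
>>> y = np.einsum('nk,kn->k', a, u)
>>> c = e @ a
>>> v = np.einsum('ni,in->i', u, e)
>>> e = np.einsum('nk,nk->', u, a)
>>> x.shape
()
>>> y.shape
(31,)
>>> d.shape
(7, 7)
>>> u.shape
(31, 31)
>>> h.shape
(31, 31)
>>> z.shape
(7, 11)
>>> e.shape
()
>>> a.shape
(31, 31)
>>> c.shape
(31, 31)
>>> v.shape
(31,)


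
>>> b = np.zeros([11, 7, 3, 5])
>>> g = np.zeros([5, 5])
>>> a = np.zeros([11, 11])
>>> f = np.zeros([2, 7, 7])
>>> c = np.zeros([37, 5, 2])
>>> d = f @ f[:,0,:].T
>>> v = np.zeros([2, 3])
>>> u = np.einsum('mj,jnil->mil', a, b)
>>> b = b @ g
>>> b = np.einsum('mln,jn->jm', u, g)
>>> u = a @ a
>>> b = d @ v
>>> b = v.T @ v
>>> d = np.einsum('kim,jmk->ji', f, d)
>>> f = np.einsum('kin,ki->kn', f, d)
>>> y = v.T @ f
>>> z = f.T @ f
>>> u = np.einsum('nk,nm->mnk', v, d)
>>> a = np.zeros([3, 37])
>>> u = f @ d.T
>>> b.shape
(3, 3)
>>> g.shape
(5, 5)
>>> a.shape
(3, 37)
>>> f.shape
(2, 7)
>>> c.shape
(37, 5, 2)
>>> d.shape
(2, 7)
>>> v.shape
(2, 3)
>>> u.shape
(2, 2)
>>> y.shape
(3, 7)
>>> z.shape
(7, 7)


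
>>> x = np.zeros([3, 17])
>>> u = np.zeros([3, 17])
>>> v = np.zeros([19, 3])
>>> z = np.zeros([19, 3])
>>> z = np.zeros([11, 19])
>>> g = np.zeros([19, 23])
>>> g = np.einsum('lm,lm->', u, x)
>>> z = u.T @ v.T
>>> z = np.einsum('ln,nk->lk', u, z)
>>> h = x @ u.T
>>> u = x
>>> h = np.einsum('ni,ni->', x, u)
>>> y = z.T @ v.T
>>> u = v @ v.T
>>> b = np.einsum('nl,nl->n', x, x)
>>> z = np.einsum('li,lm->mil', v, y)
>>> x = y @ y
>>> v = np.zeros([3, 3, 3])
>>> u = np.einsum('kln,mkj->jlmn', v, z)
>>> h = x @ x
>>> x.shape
(19, 19)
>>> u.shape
(19, 3, 19, 3)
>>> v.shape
(3, 3, 3)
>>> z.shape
(19, 3, 19)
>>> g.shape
()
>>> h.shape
(19, 19)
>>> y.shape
(19, 19)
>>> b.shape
(3,)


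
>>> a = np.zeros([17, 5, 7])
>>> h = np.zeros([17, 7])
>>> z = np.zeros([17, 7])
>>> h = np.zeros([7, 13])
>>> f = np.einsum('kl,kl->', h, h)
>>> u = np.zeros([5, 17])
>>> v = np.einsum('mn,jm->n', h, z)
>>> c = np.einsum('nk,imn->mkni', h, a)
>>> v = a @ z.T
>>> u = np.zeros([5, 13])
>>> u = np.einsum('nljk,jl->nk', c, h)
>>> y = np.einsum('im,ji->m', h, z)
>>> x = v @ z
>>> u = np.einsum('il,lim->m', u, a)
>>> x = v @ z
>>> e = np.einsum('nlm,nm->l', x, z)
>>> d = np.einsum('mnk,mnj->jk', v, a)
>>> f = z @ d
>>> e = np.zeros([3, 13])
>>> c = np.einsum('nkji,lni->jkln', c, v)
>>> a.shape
(17, 5, 7)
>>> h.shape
(7, 13)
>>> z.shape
(17, 7)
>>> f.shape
(17, 17)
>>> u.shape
(7,)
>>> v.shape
(17, 5, 17)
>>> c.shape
(7, 13, 17, 5)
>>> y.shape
(13,)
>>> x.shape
(17, 5, 7)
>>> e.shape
(3, 13)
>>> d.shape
(7, 17)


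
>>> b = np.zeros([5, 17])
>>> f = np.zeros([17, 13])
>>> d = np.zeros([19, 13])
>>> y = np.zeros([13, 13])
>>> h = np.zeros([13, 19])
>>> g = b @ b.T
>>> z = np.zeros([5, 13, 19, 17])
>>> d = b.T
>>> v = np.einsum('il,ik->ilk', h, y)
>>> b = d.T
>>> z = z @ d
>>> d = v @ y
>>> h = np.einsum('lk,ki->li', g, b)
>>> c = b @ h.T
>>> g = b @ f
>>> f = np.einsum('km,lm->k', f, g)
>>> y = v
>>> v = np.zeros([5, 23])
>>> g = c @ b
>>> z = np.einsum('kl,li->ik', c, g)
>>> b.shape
(5, 17)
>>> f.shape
(17,)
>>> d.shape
(13, 19, 13)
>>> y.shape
(13, 19, 13)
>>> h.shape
(5, 17)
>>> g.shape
(5, 17)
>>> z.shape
(17, 5)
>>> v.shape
(5, 23)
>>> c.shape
(5, 5)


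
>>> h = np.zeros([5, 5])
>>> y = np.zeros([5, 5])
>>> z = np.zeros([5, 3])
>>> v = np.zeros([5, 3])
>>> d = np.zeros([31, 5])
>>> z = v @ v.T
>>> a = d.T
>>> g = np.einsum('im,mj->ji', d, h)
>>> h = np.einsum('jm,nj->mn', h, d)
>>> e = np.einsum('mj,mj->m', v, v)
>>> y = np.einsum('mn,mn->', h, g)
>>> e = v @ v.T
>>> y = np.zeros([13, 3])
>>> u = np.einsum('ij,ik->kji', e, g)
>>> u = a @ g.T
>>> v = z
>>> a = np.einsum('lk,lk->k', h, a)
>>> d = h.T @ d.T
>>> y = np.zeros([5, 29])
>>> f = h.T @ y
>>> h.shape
(5, 31)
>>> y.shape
(5, 29)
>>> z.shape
(5, 5)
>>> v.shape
(5, 5)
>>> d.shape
(31, 31)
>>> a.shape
(31,)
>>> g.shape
(5, 31)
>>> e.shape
(5, 5)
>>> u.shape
(5, 5)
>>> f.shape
(31, 29)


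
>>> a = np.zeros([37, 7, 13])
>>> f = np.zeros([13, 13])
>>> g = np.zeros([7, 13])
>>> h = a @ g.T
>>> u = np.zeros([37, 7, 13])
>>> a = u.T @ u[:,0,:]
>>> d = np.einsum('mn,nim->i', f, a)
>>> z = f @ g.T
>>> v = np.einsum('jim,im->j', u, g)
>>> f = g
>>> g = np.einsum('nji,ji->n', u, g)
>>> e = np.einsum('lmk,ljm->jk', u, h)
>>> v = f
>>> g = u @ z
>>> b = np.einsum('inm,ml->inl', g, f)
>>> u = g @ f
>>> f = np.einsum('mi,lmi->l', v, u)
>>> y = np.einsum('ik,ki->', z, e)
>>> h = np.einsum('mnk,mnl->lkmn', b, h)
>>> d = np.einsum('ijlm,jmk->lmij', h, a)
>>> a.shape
(13, 7, 13)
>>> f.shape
(37,)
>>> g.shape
(37, 7, 7)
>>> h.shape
(7, 13, 37, 7)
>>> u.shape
(37, 7, 13)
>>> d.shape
(37, 7, 7, 13)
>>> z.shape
(13, 7)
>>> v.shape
(7, 13)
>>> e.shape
(7, 13)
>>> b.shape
(37, 7, 13)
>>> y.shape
()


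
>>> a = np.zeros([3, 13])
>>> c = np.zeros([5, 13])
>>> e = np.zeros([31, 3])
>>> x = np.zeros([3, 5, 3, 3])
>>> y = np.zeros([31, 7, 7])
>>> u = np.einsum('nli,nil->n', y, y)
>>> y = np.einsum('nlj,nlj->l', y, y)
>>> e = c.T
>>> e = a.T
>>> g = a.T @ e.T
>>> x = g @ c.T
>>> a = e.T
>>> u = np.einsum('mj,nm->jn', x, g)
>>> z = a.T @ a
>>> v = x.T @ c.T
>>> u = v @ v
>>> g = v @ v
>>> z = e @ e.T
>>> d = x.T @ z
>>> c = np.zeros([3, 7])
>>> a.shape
(3, 13)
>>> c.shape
(3, 7)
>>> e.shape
(13, 3)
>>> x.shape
(13, 5)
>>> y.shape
(7,)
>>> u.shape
(5, 5)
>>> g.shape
(5, 5)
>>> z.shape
(13, 13)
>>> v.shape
(5, 5)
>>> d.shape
(5, 13)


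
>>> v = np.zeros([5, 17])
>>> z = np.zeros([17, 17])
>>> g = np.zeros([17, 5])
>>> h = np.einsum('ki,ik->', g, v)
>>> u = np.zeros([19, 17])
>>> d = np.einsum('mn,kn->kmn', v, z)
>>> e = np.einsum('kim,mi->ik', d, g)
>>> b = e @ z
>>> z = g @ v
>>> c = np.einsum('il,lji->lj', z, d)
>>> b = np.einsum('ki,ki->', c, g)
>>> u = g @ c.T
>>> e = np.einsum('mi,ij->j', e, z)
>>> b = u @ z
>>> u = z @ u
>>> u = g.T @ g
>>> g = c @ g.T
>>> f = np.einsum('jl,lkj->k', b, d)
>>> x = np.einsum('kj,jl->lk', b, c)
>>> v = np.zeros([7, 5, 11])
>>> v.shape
(7, 5, 11)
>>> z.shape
(17, 17)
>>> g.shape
(17, 17)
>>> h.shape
()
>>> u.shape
(5, 5)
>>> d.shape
(17, 5, 17)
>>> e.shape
(17,)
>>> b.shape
(17, 17)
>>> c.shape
(17, 5)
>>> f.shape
(5,)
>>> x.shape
(5, 17)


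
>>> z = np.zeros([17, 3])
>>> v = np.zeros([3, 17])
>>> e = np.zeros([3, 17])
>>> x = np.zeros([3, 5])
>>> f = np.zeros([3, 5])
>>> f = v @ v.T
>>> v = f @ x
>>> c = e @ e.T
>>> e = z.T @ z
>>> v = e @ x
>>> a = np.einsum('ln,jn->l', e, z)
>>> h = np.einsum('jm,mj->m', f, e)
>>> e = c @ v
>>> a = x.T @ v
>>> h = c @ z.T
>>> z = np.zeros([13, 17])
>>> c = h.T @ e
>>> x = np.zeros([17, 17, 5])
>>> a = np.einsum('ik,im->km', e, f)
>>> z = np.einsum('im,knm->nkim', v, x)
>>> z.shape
(17, 17, 3, 5)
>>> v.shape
(3, 5)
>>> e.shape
(3, 5)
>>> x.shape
(17, 17, 5)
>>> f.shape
(3, 3)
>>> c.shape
(17, 5)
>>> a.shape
(5, 3)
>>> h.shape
(3, 17)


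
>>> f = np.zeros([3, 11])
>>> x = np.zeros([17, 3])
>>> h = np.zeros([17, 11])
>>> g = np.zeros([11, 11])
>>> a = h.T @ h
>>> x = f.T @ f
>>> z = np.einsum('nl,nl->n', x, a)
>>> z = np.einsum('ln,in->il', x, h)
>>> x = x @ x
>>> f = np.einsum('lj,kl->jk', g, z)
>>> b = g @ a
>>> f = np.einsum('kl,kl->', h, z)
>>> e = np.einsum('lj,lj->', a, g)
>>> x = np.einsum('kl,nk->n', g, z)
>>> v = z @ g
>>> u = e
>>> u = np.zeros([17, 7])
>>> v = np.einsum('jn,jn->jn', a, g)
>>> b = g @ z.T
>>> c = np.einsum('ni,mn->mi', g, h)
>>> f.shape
()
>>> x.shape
(17,)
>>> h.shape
(17, 11)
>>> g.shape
(11, 11)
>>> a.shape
(11, 11)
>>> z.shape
(17, 11)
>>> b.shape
(11, 17)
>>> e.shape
()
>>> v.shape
(11, 11)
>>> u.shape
(17, 7)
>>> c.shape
(17, 11)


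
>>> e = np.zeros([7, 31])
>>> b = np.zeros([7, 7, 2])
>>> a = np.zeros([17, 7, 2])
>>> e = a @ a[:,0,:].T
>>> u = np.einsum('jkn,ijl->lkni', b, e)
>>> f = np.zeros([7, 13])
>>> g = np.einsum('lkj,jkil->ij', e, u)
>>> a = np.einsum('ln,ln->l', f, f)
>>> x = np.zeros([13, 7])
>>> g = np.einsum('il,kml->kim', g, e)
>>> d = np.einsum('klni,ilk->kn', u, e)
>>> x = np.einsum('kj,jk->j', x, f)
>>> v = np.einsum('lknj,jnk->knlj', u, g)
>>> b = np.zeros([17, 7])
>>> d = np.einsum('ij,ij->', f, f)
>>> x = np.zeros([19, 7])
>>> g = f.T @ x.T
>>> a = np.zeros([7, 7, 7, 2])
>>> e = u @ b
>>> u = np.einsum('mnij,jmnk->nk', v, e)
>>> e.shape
(17, 7, 2, 7)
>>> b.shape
(17, 7)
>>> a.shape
(7, 7, 7, 2)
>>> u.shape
(2, 7)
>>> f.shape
(7, 13)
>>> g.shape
(13, 19)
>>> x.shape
(19, 7)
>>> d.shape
()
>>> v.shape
(7, 2, 17, 17)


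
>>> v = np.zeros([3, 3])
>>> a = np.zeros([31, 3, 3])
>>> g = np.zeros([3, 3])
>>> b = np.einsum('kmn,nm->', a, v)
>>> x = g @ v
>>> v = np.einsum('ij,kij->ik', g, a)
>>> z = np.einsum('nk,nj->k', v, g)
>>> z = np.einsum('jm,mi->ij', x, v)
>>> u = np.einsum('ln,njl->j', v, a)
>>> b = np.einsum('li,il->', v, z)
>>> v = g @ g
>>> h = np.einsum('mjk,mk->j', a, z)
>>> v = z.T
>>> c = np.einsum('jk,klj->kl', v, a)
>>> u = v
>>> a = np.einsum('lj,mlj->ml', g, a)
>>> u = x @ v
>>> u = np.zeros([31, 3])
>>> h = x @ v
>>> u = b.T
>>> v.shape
(3, 31)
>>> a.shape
(31, 3)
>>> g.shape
(3, 3)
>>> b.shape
()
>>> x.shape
(3, 3)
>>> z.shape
(31, 3)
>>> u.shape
()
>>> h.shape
(3, 31)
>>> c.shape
(31, 3)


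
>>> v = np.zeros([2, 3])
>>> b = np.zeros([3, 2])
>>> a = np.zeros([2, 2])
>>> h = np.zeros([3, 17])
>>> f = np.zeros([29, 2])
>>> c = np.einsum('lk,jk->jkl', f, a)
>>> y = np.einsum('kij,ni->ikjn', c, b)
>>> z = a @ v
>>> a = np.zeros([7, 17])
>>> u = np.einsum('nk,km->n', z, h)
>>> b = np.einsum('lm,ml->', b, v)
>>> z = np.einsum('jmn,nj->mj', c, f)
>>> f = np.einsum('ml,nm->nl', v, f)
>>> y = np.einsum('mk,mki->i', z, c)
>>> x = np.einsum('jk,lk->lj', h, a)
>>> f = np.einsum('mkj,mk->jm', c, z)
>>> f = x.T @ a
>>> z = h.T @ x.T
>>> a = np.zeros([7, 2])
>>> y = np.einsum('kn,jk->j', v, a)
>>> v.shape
(2, 3)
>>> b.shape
()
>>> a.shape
(7, 2)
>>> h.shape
(3, 17)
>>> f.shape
(3, 17)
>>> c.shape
(2, 2, 29)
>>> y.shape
(7,)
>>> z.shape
(17, 7)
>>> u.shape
(2,)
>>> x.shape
(7, 3)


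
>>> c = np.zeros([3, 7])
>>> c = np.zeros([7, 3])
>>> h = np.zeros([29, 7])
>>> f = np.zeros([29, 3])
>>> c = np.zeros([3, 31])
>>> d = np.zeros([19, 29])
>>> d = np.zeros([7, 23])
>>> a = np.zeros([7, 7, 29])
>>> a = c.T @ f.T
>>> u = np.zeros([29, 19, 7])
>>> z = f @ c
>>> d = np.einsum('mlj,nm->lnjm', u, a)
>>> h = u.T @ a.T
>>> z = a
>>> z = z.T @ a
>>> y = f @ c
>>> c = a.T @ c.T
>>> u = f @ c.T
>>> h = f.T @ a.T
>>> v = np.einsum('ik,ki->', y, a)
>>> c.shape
(29, 3)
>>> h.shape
(3, 31)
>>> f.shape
(29, 3)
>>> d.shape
(19, 31, 7, 29)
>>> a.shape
(31, 29)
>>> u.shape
(29, 29)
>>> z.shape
(29, 29)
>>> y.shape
(29, 31)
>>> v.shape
()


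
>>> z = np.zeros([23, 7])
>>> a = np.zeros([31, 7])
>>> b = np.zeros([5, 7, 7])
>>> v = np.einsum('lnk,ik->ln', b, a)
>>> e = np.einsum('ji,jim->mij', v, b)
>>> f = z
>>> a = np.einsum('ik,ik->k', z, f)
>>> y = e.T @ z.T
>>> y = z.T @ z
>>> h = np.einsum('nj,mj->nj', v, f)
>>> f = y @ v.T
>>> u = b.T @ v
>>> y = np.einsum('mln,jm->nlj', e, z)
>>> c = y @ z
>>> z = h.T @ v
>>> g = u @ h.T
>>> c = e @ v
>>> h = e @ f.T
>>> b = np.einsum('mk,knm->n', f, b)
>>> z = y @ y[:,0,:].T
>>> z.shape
(5, 7, 5)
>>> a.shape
(7,)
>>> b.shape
(7,)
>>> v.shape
(5, 7)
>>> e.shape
(7, 7, 5)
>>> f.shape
(7, 5)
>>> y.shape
(5, 7, 23)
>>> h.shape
(7, 7, 7)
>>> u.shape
(7, 7, 7)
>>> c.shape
(7, 7, 7)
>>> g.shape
(7, 7, 5)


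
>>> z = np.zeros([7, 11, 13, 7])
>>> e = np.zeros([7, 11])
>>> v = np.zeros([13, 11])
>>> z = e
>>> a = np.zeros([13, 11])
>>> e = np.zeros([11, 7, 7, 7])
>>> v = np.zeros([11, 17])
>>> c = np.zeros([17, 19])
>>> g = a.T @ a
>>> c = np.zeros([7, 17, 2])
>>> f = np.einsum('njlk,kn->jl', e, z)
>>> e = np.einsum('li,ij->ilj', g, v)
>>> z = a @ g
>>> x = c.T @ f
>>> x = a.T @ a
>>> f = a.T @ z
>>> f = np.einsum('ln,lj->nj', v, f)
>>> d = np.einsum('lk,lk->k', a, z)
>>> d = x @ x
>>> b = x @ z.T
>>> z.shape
(13, 11)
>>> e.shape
(11, 11, 17)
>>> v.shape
(11, 17)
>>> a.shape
(13, 11)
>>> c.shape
(7, 17, 2)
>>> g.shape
(11, 11)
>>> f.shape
(17, 11)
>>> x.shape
(11, 11)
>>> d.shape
(11, 11)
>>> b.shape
(11, 13)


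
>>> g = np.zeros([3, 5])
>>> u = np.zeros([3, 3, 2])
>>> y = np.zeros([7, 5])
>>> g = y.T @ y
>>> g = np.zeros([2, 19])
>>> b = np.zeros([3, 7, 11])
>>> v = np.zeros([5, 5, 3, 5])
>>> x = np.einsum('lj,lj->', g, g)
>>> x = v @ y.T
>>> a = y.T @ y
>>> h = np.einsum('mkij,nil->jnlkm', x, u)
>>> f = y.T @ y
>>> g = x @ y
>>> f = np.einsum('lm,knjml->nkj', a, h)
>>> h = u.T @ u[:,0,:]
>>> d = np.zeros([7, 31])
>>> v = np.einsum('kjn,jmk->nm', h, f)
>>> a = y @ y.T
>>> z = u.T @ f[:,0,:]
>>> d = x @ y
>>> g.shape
(5, 5, 3, 5)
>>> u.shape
(3, 3, 2)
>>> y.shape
(7, 5)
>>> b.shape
(3, 7, 11)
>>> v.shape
(2, 7)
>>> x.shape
(5, 5, 3, 7)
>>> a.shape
(7, 7)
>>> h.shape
(2, 3, 2)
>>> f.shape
(3, 7, 2)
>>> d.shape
(5, 5, 3, 5)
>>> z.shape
(2, 3, 2)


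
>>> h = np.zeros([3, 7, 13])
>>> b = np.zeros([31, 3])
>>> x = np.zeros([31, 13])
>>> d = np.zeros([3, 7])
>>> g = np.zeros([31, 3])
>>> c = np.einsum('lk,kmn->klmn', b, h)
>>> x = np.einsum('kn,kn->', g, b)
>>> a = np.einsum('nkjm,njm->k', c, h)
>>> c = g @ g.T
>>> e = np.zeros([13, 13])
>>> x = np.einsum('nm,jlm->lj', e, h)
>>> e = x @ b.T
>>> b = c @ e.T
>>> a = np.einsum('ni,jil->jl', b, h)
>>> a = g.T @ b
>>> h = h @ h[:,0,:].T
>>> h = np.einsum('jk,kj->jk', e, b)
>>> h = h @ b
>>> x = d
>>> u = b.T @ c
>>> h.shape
(7, 7)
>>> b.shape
(31, 7)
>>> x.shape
(3, 7)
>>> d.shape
(3, 7)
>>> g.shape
(31, 3)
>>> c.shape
(31, 31)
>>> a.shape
(3, 7)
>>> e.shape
(7, 31)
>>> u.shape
(7, 31)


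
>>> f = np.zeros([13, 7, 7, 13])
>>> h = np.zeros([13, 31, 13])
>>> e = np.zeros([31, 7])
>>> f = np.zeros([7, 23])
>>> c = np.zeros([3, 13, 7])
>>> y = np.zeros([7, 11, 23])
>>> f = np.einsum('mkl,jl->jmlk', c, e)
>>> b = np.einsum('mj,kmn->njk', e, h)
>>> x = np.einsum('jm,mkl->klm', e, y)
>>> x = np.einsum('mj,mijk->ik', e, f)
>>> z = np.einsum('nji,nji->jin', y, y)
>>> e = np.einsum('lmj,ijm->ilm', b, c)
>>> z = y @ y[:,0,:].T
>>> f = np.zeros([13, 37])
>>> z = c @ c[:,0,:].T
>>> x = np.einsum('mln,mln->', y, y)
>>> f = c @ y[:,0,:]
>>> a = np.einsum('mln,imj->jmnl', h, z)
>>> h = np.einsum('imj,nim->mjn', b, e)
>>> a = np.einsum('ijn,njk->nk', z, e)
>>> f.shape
(3, 13, 23)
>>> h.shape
(7, 13, 3)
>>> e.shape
(3, 13, 7)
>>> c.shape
(3, 13, 7)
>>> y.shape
(7, 11, 23)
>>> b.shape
(13, 7, 13)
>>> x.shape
()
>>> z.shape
(3, 13, 3)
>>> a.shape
(3, 7)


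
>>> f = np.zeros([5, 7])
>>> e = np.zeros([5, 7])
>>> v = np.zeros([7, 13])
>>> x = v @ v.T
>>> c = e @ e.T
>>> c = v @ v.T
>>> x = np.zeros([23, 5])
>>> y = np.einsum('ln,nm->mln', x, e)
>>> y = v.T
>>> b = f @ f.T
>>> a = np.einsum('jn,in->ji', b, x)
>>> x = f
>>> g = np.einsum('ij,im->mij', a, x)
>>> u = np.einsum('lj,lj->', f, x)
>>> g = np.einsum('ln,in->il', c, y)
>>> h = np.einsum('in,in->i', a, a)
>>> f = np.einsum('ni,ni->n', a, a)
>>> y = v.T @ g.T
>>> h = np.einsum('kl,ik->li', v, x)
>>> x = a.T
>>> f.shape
(5,)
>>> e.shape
(5, 7)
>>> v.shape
(7, 13)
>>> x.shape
(23, 5)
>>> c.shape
(7, 7)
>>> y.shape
(13, 13)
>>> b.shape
(5, 5)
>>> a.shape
(5, 23)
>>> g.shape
(13, 7)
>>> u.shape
()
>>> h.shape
(13, 5)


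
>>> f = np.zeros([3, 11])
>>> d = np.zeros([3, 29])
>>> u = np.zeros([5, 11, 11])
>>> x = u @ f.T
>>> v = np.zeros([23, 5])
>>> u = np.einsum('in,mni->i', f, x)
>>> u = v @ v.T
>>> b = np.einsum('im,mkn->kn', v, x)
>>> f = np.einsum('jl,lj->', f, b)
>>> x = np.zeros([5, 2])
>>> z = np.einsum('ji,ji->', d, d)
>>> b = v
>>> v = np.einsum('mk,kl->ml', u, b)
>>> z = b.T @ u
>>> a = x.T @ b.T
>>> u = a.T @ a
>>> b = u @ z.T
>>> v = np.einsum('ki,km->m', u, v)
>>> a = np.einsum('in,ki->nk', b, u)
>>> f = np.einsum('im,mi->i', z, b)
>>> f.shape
(5,)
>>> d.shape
(3, 29)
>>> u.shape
(23, 23)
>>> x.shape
(5, 2)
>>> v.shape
(5,)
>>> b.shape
(23, 5)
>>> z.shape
(5, 23)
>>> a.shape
(5, 23)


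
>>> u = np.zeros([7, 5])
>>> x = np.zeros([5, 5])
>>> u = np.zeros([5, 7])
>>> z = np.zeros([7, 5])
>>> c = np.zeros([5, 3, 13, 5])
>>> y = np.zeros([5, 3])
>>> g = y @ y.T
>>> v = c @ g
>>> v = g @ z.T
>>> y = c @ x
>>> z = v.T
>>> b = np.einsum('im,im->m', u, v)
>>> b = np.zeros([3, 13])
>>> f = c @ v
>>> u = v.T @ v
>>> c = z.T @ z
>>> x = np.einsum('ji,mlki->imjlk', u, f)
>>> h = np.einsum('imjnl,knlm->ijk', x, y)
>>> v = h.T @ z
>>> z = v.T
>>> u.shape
(7, 7)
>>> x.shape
(7, 5, 7, 3, 13)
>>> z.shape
(5, 7, 5)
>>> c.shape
(5, 5)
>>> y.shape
(5, 3, 13, 5)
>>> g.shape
(5, 5)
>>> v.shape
(5, 7, 5)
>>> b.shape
(3, 13)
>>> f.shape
(5, 3, 13, 7)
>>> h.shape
(7, 7, 5)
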